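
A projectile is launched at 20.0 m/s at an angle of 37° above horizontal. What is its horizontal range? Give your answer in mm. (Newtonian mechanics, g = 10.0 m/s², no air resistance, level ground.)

R = v₀² × sin(2θ) / g = 20.0² × sin(2 × 37°) / 10.0 = 400.0 × 0.961262 / 10.0 = 38.4505 m
R = 38.4505 m / 0.001 = 38450 mm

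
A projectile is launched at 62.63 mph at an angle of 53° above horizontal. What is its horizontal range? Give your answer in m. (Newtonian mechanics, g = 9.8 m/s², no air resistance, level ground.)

v₀ = 62.63 mph × 0.44704 = 27.9981 m/s
R = v₀² × sin(2θ) / g = 27.9981² × sin(2 × 53°) / 9.8 = 783.894 × 0.961262 / 9.8 = 76.89 m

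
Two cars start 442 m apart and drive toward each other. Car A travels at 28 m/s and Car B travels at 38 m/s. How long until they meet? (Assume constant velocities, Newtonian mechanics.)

Combined speed: v_combined = 28 + 38 = 66 m/s
Time to meet: t = d/v_combined = 442/66 = 6.7 s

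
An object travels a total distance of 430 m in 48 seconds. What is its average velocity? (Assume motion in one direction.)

v_avg = Δd / Δt = 430 / 48 = 8.96 m/s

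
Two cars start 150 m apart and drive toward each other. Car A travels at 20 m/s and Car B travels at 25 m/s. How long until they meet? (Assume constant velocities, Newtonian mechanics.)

Combined speed: v_combined = 20 + 25 = 45 m/s
Time to meet: t = d/v_combined = 150/45 = 3.33 s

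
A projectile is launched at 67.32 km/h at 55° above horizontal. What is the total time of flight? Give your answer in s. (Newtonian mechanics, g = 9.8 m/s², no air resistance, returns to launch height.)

v₀ = 67.32 km/h × 0.2777777777777778 = 18.7 m/s
T = 2 × v₀ × sin(θ) / g = 2 × 18.7 × sin(55°) / 9.8 = 2 × 18.7 × 0.819152 / 9.8 = 3.126 s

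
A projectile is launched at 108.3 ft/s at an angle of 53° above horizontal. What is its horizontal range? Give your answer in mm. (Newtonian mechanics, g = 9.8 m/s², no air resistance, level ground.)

v₀ = 108.3 ft/s × 0.3048 = 33.0098 m/s
R = v₀² × sin(2θ) / g = 33.0098² × sin(2 × 53°) / 9.8 = 1089.65 × 0.961262 / 9.8 = 106.882 m
R = 106.882 m / 0.001 = 106900 mm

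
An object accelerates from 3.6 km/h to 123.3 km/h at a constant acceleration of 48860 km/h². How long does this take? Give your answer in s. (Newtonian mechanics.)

v₀ = 3.6 km/h × 0.2777777777777778 = 1.0 m/s
v = 123.3 km/h × 0.2777777777777778 = 34.25 m/s
a = 48860 km/h² × 7.716049382716049e-05 = 3.77006 m/s²
t = (v - v₀) / a = (34.25 - 1.0) / 3.77006 = 8.819 s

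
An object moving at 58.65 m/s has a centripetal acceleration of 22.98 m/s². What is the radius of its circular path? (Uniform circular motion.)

r = v²/a_c = 58.65²/22.98 = 149.69 m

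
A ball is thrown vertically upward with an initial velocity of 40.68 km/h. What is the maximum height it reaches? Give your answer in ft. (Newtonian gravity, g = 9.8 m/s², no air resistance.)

v₀ = 40.68 km/h × 0.2777777777777778 = 11.3 m/s
h_max = v₀² / (2g) = 11.3² / (2 × 9.8) = 127.69 / 19.6 = 6.5148 m
h_max = 6.5148 m / 0.3048 = 21.37 ft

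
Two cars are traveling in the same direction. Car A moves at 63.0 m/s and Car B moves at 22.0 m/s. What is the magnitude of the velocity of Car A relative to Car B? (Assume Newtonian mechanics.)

v_rel = |v_A - v_B| = |63.0 - 22.0| = 41.0 m/s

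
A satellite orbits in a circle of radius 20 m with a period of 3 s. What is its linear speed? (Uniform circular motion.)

v = 2πr/T = 2π×20/3 = 41.89 m/s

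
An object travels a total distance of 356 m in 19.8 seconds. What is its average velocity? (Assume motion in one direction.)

v_avg = Δd / Δt = 356 / 19.8 = 17.98 m/s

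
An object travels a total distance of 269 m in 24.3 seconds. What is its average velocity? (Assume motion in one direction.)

v_avg = Δd / Δt = 269 / 24.3 = 11.07 m/s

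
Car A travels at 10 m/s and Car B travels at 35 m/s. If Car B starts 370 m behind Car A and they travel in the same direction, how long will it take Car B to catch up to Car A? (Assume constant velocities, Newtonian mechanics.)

Relative speed: v_rel = 35 - 10 = 25 m/s
Time to catch: t = d₀/v_rel = 370/25 = 14.8 s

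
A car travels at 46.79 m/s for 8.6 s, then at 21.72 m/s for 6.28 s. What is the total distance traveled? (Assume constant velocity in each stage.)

d₁ = v₁t₁ = 46.79 × 8.6 = 402.394 m
d₂ = v₂t₂ = 21.72 × 6.28 = 136.4016 m
d_total = 402.394 + 136.4016 = 538.8 m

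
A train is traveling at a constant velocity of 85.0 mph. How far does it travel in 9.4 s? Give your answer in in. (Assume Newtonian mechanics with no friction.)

v = 85.0 mph × 0.44704 = 37.9984 m/s
d = v × t = 37.9984 × 9.4 = 357.185 m
d = 357.185 m / 0.0254 = 14060 in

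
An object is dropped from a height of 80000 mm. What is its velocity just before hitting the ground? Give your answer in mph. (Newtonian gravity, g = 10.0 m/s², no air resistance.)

h = 80000 mm × 0.001 = 80.0 m
v = √(2gh) = √(2 × 10.0 × 80.0) = 40.0 m/s
v = 40.0 m/s / 0.44704 = 89.48 mph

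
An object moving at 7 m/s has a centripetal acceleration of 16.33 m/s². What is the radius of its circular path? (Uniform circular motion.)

r = v²/a_c = 7²/16.33 = 3.0 m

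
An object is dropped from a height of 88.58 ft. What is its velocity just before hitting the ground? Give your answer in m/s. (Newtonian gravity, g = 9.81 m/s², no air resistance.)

h = 88.58 ft × 0.3048 = 26.9992 m
v = √(2gh) = √(2 × 9.81 × 26.9992) = 23.02 m/s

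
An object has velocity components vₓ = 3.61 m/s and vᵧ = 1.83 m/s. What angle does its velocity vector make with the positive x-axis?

θ = arctan(vᵧ/vₓ) = arctan(1.83/3.61) = 26.88°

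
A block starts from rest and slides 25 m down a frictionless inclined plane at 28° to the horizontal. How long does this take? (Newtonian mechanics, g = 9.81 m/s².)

a = g sin(θ) = 9.81 × sin(28°) = 4.6055 m/s²
t = √(2d/a) = √(2 × 25 / 4.6055) = 3.29 s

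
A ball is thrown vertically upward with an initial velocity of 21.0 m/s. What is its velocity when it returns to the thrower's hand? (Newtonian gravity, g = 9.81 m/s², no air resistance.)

By conservation of energy (no air resistance), the ball returns to the throw height with the same speed as launch, but directed downward.
|v_ground| = v₀ = 21.0 m/s
v_ground = 21.0 m/s (downward)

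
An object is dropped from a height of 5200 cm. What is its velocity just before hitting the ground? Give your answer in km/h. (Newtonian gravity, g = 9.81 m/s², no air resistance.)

h = 5200 cm × 0.01 = 52.0 m
v = √(2gh) = √(2 × 9.81 × 52.0) = 31.9412 m/s
v = 31.9412 m/s / 0.2777777777777778 = 115.0 km/h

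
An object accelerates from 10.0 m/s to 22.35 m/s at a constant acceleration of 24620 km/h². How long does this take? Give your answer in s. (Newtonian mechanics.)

a = 24620 km/h² × 7.716049382716049e-05 = 1.89969 m/s²
t = (v - v₀) / a = (22.35 - 10.0) / 1.89969 = 6.501 s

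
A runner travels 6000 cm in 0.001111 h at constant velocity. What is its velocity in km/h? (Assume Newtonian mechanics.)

d = 6000 cm × 0.01 = 60.0 m
t = 0.001111 h × 3600.0 = 3.9996 s
v = d / t = 60.0 / 3.9996 = 15.0015 m/s
v = 15.0015 m/s / 0.2777777777777778 = 54.01 km/h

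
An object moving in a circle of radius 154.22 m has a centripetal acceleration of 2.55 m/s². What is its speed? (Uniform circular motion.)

v = √(a_c × r) = √(2.55 × 154.22) = 19.83 m/s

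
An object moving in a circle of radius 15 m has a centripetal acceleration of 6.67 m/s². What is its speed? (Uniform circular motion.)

v = √(a_c × r) = √(6.67 × 15) = 10.0 m/s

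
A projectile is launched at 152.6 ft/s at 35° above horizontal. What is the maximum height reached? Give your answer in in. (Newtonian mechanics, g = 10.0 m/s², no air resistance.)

v₀ = 152.6 ft/s × 0.3048 = 46.5125 m/s
H = v₀² × sin²(θ) / (2g) = 46.5125² × sin(35°)² / (2 × 10.0) = 2163.41 × 0.32899 / 20.0 = 35.587 m
H = 35.587 m / 0.0254 = 1401 in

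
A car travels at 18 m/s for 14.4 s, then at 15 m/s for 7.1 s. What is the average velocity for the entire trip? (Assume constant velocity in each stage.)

d₁ = v₁t₁ = 18 × 14.4 = 259.2 m
d₂ = v₂t₂ = 15 × 7.1 = 106.5 m
d_total = 365.7 m, t_total = 21.5 s
v_avg = d_total/t_total = 365.7/21.5 = 17.01 m/s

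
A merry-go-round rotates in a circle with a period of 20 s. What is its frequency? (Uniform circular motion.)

f = 1/T = 1/20 = 0.05 Hz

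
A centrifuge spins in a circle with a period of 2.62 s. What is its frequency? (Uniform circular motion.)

f = 1/T = 1/2.62 = 0.3817 Hz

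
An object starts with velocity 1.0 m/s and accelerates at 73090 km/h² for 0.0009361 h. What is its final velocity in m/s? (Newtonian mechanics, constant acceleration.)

a = 73090 km/h² × 7.716049382716049e-05 = 5.63966 m/s²
t = 0.0009361 h × 3600.0 = 3.36996 s
v = v₀ + a × t = 1.0 + 5.63966 × 3.36996 = 20.01 m/s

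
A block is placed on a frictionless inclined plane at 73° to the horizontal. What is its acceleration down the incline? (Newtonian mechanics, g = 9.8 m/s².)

a = g sin(θ) = 9.8 × sin(73°) = 9.8 × 0.9563 = 9.37 m/s²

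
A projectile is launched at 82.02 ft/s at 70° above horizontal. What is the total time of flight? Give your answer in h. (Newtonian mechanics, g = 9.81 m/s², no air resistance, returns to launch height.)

v₀ = 82.02 ft/s × 0.3048 = 24.9997 m/s
T = 2 × v₀ × sin(θ) / g = 2 × 24.9997 × sin(70°) / 9.81 = 2 × 24.9997 × 0.939693 / 9.81 = 4.78941 s
T = 4.78941 s / 3600.0 = 0.00133 h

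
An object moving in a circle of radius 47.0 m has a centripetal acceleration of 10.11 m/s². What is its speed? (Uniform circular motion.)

v = √(a_c × r) = √(10.11 × 47.0) = 21.8 m/s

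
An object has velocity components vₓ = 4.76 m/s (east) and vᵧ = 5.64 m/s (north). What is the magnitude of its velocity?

|v| = √(vₓ² + vᵧ²) = √(4.76² + 5.64²) = √(54.4672) = 7.38 m/s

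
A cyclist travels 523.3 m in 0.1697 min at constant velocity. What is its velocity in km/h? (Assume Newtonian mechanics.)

t = 0.1697 min × 60.0 = 10.182 s
v = d / t = 523.3 / 10.182 = 51.3946 m/s
v = 51.3946 m/s / 0.2777777777777778 = 185.0 km/h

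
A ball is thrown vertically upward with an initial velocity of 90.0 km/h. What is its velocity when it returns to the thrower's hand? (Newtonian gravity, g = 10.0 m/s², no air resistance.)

By conservation of energy (no air resistance), the ball returns to the throw height with the same speed as launch, but directed downward.
|v_ground| = v₀ = 90.0 km/h
v_ground = 90.0 km/h (downward)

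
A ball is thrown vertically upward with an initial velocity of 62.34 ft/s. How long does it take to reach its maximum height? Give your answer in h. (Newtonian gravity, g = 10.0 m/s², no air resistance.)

v₀ = 62.34 ft/s × 0.3048 = 19.0012 m/s
t_up = v₀ / g = 19.0012 / 10.0 = 1.90012 s
t_up = 1.90012 s / 3600.0 = 0.0005278 h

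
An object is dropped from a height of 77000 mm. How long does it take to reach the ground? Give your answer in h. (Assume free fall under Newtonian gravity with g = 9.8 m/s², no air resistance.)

h = 77000 mm × 0.001 = 77.0 m
t = √(2h/g) = √(2 × 77.0 / 9.8) = 3.96412 s
t = 3.96412 s / 3600.0 = 0.001101 h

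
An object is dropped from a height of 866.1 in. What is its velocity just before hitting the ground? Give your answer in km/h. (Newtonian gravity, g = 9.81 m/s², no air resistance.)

h = 866.1 in × 0.0254 = 21.9989 m
v = √(2gh) = √(2 × 9.81 × 21.9989) = 20.7754 m/s
v = 20.7754 m/s / 0.2777777777777778 = 74.79 km/h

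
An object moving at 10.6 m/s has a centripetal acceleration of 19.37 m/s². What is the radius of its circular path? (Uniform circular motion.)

r = v²/a_c = 10.6²/19.37 = 5.8 m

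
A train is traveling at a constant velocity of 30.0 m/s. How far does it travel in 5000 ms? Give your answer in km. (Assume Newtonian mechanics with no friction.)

t = 5000 ms × 0.001 = 5.0 s
d = v × t = 30.0 × 5.0 = 150.0 m
d = 150.0 m / 1000.0 = 0.15 km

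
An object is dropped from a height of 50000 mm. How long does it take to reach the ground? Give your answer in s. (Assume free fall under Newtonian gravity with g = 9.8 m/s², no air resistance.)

h = 50000 mm × 0.001 = 50.0 m
t = √(2h/g) = √(2 × 50.0 / 9.8) = 3.194 s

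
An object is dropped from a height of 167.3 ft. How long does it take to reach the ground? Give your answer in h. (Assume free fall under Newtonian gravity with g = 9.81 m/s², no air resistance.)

h = 167.3 ft × 0.3048 = 50.993 m
t = √(2h/g) = √(2 × 50.993 / 9.81) = 3.2243 s
t = 3.2243 s / 3600.0 = 0.0008956 h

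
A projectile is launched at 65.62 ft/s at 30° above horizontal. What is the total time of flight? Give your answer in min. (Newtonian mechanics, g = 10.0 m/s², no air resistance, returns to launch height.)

v₀ = 65.62 ft/s × 0.3048 = 20.00098 m/s
T = 2 × v₀ × sin(θ) / g = 2 × 20.00098 × sin(30°) / 10.0 = 2 × 20.00098 × 0.5 / 10.0 = 2.000098 s
T = 2.000098 s / 60.0 = 0.03333 min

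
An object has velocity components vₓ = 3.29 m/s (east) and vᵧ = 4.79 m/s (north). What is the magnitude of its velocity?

|v| = √(vₓ² + vᵧ²) = √(3.29² + 4.79²) = √(33.7682) = 5.81 m/s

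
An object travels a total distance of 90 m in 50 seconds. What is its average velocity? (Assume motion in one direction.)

v_avg = Δd / Δt = 90 / 50 = 1.8 m/s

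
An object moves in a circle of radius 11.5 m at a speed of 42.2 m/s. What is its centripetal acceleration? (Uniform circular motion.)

a_c = v²/r = 42.2²/11.5 = 1780.84/11.5 = 154.86 m/s²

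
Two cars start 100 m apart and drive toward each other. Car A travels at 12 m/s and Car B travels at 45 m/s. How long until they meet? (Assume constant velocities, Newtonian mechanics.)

Combined speed: v_combined = 12 + 45 = 57 m/s
Time to meet: t = d/v_combined = 100/57 = 1.75 s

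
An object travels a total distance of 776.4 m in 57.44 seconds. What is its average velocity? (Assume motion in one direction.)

v_avg = Δd / Δt = 776.4 / 57.44 = 13.52 m/s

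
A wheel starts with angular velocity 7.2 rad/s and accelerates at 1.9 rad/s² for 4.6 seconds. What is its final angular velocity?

ω = ω₀ + αt = 7.2 + 1.9 × 4.6 = 15.94 rad/s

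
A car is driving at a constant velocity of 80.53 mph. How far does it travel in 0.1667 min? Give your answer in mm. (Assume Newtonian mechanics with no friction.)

v = 80.53 mph × 0.44704 = 36.0001 m/s
t = 0.1667 min × 60.0 = 10.002 s
d = v × t = 36.0001 × 10.002 = 360.073 m
d = 360.073 m / 0.001 = 360100 mm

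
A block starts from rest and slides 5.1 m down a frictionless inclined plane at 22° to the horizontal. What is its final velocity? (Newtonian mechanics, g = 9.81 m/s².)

a = g sin(θ) = 9.81 × sin(22°) = 3.6749 m/s²
v = √(2ad) = √(2 × 3.6749 × 5.1) = 6.12 m/s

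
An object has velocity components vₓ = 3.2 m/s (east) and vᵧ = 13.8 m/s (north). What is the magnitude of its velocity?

|v| = √(vₓ² + vᵧ²) = √(3.2² + 13.8²) = √(200.68) = 14.17 m/s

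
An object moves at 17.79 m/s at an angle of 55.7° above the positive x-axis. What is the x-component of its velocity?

vₓ = v cos(θ) = 17.79 × cos(55.7°) = 10.03 m/s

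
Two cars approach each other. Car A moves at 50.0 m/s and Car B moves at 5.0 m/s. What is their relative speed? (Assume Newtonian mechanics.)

v_rel = v_A + v_B = 50.0 + 5.0 = 55.0 m/s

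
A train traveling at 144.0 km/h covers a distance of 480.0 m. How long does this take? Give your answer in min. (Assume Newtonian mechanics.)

v = 144.0 km/h × 0.2777777777777778 = 40.0 m/s
t = d / v = 480.0 / 40.0 = 12.0 s
t = 12.0 s / 60.0 = 0.2 min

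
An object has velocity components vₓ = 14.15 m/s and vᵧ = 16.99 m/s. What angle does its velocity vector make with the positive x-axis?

θ = arctan(vᵧ/vₓ) = arctan(16.99/14.15) = 50.21°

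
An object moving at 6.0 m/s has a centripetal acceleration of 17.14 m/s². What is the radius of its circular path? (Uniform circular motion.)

r = v²/a_c = 6.0²/17.14 = 2.1 m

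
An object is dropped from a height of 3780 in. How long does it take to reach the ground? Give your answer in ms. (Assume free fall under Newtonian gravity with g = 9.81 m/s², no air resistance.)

h = 3780 in × 0.0254 = 96.012 m
t = √(2h/g) = √(2 × 96.012 / 9.81) = 4.42429 s
t = 4.42429 s / 0.001 = 4424 ms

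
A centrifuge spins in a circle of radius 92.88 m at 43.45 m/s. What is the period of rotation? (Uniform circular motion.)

T = 2πr/v = 2π×92.88/43.45 = 13.43 s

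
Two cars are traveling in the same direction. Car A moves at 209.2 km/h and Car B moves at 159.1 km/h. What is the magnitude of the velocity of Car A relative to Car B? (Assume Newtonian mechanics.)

v_rel = |v_A - v_B| = |209.2 - 159.1| = 50.1 km/h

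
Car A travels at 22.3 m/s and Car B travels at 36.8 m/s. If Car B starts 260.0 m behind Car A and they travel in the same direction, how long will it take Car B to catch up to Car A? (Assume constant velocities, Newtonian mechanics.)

Relative speed: v_rel = 36.8 - 22.3 = 14.5 m/s
Time to catch: t = d₀/v_rel = 260.0/14.5 = 17.93 s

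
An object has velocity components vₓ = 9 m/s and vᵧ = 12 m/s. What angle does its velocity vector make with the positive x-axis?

θ = arctan(vᵧ/vₓ) = arctan(12/9) = 53.13°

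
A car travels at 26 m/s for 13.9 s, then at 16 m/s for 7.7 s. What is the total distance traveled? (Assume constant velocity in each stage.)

d₁ = v₁t₁ = 26 × 13.9 = 361.4 m
d₂ = v₂t₂ = 16 × 7.7 = 123.2 m
d_total = 361.4 + 123.2 = 484.6 m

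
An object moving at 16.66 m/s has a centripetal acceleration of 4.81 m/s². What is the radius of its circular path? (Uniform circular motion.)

r = v²/a_c = 16.66²/4.81 = 57.7 m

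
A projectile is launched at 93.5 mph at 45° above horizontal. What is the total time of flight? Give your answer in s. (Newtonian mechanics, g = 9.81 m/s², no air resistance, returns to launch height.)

v₀ = 93.5 mph × 0.44704 = 41.7982 m/s
T = 2 × v₀ × sin(θ) / g = 2 × 41.7982 × sin(45°) / 9.81 = 2 × 41.7982 × 0.707107 / 9.81 = 6.026 s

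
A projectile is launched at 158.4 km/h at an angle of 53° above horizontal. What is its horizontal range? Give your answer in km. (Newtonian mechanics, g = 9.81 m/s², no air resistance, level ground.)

v₀ = 158.4 km/h × 0.2777777777777778 = 44.0 m/s
R = v₀² × sin(2θ) / g = 44.0² × sin(2 × 53°) / 9.81 = 1936.0 × 0.961262 / 9.81 = 189.705 m
R = 189.705 m / 1000.0 = 0.1897 km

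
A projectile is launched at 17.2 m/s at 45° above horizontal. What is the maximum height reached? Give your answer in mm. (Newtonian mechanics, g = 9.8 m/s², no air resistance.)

H = v₀² × sin²(θ) / (2g) = 17.2² × sin(45°)² / (2 × 9.8) = 295.84 × 0.5 / 19.6 = 7.54694 m
H = 7.54694 m / 0.001 = 7547 mm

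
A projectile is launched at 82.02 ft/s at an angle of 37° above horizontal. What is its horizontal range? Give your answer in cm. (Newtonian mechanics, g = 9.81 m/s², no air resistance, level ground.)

v₀ = 82.02 ft/s × 0.3048 = 24.9997 m/s
R = v₀² × sin(2θ) / g = 24.9997² × sin(2 × 37°) / 9.81 = 624.985 × 0.961262 / 9.81 = 61.241 m
R = 61.241 m / 0.01 = 6124 cm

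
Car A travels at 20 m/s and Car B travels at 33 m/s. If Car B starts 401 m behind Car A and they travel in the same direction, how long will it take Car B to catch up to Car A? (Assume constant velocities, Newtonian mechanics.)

Relative speed: v_rel = 33 - 20 = 13 m/s
Time to catch: t = d₀/v_rel = 401/13 = 30.85 s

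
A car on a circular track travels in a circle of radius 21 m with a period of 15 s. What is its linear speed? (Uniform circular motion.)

v = 2πr/T = 2π×21/15 = 8.8 m/s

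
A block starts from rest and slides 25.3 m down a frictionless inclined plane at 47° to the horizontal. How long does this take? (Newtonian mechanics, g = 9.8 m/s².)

a = g sin(θ) = 9.8 × sin(47°) = 7.1673 m/s²
t = √(2d/a) = √(2 × 25.3 / 7.1673) = 2.66 s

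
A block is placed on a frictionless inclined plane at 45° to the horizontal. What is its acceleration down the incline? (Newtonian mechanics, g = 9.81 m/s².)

a = g sin(θ) = 9.81 × sin(45°) = 9.81 × 0.7071 = 6.94 m/s²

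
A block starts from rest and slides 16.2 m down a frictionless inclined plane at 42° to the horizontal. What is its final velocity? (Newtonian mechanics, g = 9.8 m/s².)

a = g sin(θ) = 9.8 × sin(42°) = 6.5575 m/s²
v = √(2ad) = √(2 × 6.5575 × 16.2) = 14.58 m/s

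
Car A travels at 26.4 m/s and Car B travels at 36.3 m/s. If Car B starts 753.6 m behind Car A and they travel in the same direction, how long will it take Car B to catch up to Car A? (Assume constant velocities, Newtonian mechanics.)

Relative speed: v_rel = 36.3 - 26.4 = 9.9 m/s
Time to catch: t = d₀/v_rel = 753.6/9.9 = 76.12 s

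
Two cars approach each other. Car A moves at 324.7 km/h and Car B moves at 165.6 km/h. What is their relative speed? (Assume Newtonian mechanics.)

v_rel = v_A + v_B = 324.7 + 165.6 = 490.3 km/h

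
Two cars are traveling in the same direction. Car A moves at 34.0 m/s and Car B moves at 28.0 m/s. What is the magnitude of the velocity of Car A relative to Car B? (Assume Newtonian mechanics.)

v_rel = |v_A - v_B| = |34.0 - 28.0| = 6.0 m/s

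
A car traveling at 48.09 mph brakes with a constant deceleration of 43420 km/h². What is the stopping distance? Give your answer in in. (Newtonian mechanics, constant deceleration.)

v₀ = 48.09 mph × 0.44704 = 21.4982 m/s
a = 43420 km/h² × 7.716049382716049e-05 = 3.35031 m/s²
d = v₀² / (2a) = 21.4982² / (2 × 3.35031) = 462.173 / 6.70062 = 68.9747 m
d = 68.9747 m / 0.0254 = 2716 in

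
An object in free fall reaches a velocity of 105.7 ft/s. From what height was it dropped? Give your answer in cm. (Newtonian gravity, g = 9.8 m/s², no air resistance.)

v = 105.7 ft/s × 0.3048 = 32.2174 m/s
h = v² / (2g) = 32.2174² / (2 × 9.8) = 52.9572 m
h = 52.9572 m / 0.01 = 5296 cm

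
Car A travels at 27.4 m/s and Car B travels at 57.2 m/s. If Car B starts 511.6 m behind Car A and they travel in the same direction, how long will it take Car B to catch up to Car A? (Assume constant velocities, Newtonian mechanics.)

Relative speed: v_rel = 57.2 - 27.4 = 29.8 m/s
Time to catch: t = d₀/v_rel = 511.6/29.8 = 17.17 s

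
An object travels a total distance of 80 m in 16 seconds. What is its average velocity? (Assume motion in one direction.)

v_avg = Δd / Δt = 80 / 16 = 5.0 m/s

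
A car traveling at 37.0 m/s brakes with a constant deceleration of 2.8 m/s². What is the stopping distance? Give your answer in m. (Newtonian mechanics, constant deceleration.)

d = v₀² / (2a) = 37.0² / (2 × 2.8) = 1369.0 / 5.6 = 244.5 m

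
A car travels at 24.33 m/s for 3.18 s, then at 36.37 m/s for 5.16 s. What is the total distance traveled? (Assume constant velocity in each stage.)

d₁ = v₁t₁ = 24.33 × 3.18 = 77.3694 m
d₂ = v₂t₂ = 36.37 × 5.16 = 187.6692 m
d_total = 77.3694 + 187.6692 = 265.04 m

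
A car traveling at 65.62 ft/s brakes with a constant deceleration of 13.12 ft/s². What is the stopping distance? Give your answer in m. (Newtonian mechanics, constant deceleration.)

v₀ = 65.62 ft/s × 0.3048 = 20.001 m/s
a = 13.12 ft/s² × 0.3048 = 3.99898 m/s²
d = v₀² / (2a) = 20.001² / (2 × 3.99898) = 400.04 / 7.99796 = 50.02 m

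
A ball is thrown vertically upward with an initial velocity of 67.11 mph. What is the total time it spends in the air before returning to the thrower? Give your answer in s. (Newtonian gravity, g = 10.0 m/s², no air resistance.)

v₀ = 67.11 mph × 0.44704 = 30.0009 m/s
t_total = 2 × v₀ / g = 2 × 30.0009 / 10.0 = 6.0 s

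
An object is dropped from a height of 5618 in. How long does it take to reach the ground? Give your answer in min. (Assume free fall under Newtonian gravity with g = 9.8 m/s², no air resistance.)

h = 5618 in × 0.0254 = 142.697 m
t = √(2h/g) = √(2 × 142.697 / 9.8) = 5.39647 s
t = 5.39647 s / 60.0 = 0.08994 min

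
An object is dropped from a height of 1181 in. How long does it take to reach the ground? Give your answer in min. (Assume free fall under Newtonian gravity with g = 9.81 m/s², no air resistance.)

h = 1181 in × 0.0254 = 29.9974 m
t = √(2h/g) = √(2 × 29.9974 / 9.81) = 2.47299 s
t = 2.47299 s / 60.0 = 0.04122 min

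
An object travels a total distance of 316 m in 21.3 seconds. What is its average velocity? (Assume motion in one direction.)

v_avg = Δd / Δt = 316 / 21.3 = 14.84 m/s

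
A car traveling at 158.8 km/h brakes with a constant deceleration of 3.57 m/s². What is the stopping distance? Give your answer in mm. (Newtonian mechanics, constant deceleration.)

v₀ = 158.8 km/h × 0.2777777777777778 = 44.1111 m/s
d = v₀² / (2a) = 44.1111² / (2 × 3.57) = 1945.79 / 7.14 = 272.52 m
d = 272.52 m / 0.001 = 272500 mm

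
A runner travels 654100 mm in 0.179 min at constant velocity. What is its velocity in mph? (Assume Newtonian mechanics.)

d = 654100 mm × 0.001 = 654.1 m
t = 0.179 min × 60.0 = 10.74 s
v = d / t = 654.1 / 10.74 = 60.9032 m/s
v = 60.9032 m/s / 0.44704 = 136.2 mph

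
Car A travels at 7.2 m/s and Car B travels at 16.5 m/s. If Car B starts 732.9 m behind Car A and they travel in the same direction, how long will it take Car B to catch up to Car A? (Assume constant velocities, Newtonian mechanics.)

Relative speed: v_rel = 16.5 - 7.2 = 9.3 m/s
Time to catch: t = d₀/v_rel = 732.9/9.3 = 78.81 s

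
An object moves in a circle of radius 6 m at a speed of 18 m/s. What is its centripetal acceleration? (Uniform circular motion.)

a_c = v²/r = 18²/6 = 324/6 = 54.0 m/s²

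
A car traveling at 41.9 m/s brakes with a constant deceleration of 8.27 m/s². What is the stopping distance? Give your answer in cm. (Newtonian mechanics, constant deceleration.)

d = v₀² / (2a) = 41.9² / (2 × 8.27) = 1755.61 / 16.54 = 106.143 m
d = 106.143 m / 0.01 = 10610 cm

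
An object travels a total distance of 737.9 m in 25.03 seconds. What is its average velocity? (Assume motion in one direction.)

v_avg = Δd / Δt = 737.9 / 25.03 = 29.48 m/s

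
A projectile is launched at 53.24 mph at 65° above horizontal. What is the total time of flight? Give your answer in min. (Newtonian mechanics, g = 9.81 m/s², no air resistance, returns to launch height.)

v₀ = 53.24 mph × 0.44704 = 23.8004 m/s
T = 2 × v₀ × sin(θ) / g = 2 × 23.8004 × sin(65°) / 9.81 = 2 × 23.8004 × 0.906308 / 9.81 = 4.39765 s
T = 4.39765 s / 60.0 = 0.07329 min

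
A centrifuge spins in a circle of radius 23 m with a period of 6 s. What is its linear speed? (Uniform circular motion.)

v = 2πr/T = 2π×23/6 = 24.09 m/s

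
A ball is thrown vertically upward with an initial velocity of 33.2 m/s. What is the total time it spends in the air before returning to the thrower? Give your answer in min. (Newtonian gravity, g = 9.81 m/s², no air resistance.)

t_total = 2 × v₀ / g = 2 × 33.2 / 9.81 = 6.7686 s
t_total = 6.7686 s / 60.0 = 0.1128 min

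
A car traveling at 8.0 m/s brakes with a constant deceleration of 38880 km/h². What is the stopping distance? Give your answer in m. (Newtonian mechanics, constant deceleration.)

a = 38880 km/h² × 7.716049382716049e-05 = 3.0 m/s²
d = v₀² / (2a) = 8.0² / (2 × 3.0) = 64.0 / 6.0 = 10.67 m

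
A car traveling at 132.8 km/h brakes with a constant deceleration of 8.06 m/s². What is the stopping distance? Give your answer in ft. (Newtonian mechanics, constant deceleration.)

v₀ = 132.8 km/h × 0.2777777777777778 = 36.8889 m/s
d = v₀² / (2a) = 36.8889² / (2 × 8.06) = 1360.79 / 16.12 = 84.4163 m
d = 84.4163 m / 0.3048 = 277.0 ft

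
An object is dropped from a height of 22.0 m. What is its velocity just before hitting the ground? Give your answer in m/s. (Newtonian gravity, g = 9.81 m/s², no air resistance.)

v = √(2gh) = √(2 × 9.81 × 22.0) = 20.78 m/s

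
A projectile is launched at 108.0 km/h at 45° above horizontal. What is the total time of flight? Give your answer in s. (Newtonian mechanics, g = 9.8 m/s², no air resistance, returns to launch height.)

v₀ = 108.0 km/h × 0.2777777777777778 = 30.0 m/s
T = 2 × v₀ × sin(θ) / g = 2 × 30.0 × sin(45°) / 9.8 = 2 × 30.0 × 0.707107 / 9.8 = 4.329 s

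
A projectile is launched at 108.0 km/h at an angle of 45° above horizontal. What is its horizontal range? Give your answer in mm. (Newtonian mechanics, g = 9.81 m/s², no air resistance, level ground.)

v₀ = 108.0 km/h × 0.2777777777777778 = 30.0 m/s
R = v₀² × sin(2θ) / g = 30.0² × sin(2 × 45°) / 9.81 = 900.0 × 1.0 / 9.81 = 91.7431 m
R = 91.7431 m / 0.001 = 91740 mm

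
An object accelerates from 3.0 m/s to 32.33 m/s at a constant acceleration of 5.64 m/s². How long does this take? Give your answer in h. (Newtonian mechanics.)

t = (v - v₀) / a = (32.33 - 3.0) / 5.64 = 5.20035 s
t = 5.20035 s / 3600.0 = 0.001445 h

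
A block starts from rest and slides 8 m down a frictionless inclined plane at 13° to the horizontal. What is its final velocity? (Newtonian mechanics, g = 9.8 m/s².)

a = g sin(θ) = 9.8 × sin(13°) = 2.2045 m/s²
v = √(2ad) = √(2 × 2.2045 × 8) = 5.94 m/s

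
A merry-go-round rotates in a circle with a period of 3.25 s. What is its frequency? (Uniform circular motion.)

f = 1/T = 1/3.25 = 0.3077 Hz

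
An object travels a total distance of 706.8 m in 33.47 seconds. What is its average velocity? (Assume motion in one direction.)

v_avg = Δd / Δt = 706.8 / 33.47 = 21.12 m/s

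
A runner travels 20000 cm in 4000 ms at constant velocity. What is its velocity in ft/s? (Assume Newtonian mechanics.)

d = 20000 cm × 0.01 = 200.0 m
t = 4000 ms × 0.001 = 4.0 s
v = d / t = 200.0 / 4.0 = 50.0 m/s
v = 50.0 m/s / 0.3048 = 164.0 ft/s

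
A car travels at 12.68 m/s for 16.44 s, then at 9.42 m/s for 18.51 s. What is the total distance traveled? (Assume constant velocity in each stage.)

d₁ = v₁t₁ = 12.68 × 16.44 = 208.4592 m
d₂ = v₂t₂ = 9.42 × 18.51 = 174.3642 m
d_total = 208.4592 + 174.3642 = 382.82 m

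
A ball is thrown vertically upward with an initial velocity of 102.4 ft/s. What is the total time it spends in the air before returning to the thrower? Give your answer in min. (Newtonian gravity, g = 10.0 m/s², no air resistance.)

v₀ = 102.4 ft/s × 0.3048 = 31.2115 m/s
t_total = 2 × v₀ / g = 2 × 31.2115 / 10.0 = 6.2423 s
t_total = 6.2423 s / 60.0 = 0.104 min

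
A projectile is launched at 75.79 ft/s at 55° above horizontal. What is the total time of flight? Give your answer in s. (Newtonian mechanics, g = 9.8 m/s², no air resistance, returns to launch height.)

v₀ = 75.79 ft/s × 0.3048 = 23.1008 m/s
T = 2 × v₀ × sin(θ) / g = 2 × 23.1008 × sin(55°) / 9.8 = 2 × 23.1008 × 0.819152 / 9.8 = 3.862 s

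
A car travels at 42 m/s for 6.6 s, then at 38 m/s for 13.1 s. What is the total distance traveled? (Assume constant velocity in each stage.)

d₁ = v₁t₁ = 42 × 6.6 = 277.2 m
d₂ = v₂t₂ = 38 × 13.1 = 497.8 m
d_total = 277.2 + 497.8 = 775.0 m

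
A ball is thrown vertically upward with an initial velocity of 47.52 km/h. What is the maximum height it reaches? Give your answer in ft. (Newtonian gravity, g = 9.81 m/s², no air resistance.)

v₀ = 47.52 km/h × 0.2777777777777778 = 13.2 m/s
h_max = v₀² / (2g) = 13.2² / (2 × 9.81) = 174.24 / 19.62 = 8.88073 m
h_max = 8.88073 m / 0.3048 = 29.14 ft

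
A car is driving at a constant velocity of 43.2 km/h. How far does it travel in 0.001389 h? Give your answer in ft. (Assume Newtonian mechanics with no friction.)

v = 43.2 km/h × 0.2777777777777778 = 12.0 m/s
t = 0.001389 h × 3600.0 = 5.0004 s
d = v × t = 12.0 × 5.0004 = 60.0048 m
d = 60.0048 m / 0.3048 = 196.9 ft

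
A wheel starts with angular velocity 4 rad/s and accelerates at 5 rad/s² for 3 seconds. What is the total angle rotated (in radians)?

θ = ω₀t + ½αt² = 4×3 + ½×5×3² = 34.5 rad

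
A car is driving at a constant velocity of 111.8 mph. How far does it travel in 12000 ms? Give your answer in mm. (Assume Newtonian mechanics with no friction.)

v = 111.8 mph × 0.44704 = 49.9791 m/s
t = 12000 ms × 0.001 = 12.0 s
d = v × t = 49.9791 × 12.0 = 599.749 m
d = 599.749 m / 0.001 = 599700 mm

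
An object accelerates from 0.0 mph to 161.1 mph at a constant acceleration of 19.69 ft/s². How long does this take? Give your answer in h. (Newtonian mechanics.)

v₀ = 0.0 mph × 0.44704 = 0.0 m/s
v = 161.1 mph × 0.44704 = 72.0181 m/s
a = 19.69 ft/s² × 0.3048 = 6.00151 m/s²
t = (v - v₀) / a = (72.0181 - 0.0) / 6.00151 = 12.0 s
t = 12.0 s / 3600.0 = 0.003333 h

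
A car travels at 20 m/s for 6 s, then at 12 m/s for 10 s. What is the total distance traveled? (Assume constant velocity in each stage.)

d₁ = v₁t₁ = 20 × 6 = 120 m
d₂ = v₂t₂ = 12 × 10 = 120 m
d_total = 120 + 120 = 240 m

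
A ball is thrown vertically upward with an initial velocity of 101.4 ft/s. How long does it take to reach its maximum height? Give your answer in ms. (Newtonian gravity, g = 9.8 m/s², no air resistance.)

v₀ = 101.4 ft/s × 0.3048 = 30.9067 m/s
t_up = v₀ / g = 30.9067 / 9.8 = 3.15374 s
t_up = 3.15374 s / 0.001 = 3154 ms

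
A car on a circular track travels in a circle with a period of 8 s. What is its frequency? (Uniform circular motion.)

f = 1/T = 1/8 = 0.125 Hz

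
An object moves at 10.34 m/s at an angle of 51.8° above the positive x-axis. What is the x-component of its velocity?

vₓ = v cos(θ) = 10.34 × cos(51.8°) = 6.39 m/s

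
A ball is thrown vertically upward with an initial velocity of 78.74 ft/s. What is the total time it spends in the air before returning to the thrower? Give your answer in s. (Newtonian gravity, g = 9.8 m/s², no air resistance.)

v₀ = 78.74 ft/s × 0.3048 = 24.0 m/s
t_total = 2 × v₀ / g = 2 × 24.0 / 9.8 = 4.898 s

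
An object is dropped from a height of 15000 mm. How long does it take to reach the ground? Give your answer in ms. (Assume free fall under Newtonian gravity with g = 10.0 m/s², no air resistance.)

h = 15000 mm × 0.001 = 15.0 m
t = √(2h/g) = √(2 × 15.0 / 10.0) = 1.73205 s
t = 1.73205 s / 0.001 = 1732 ms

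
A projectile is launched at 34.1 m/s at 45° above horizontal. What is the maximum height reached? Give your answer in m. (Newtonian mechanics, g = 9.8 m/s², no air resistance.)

H = v₀² × sin²(θ) / (2g) = 34.1² × sin(45°)² / (2 × 9.8) = 1162.81 × 0.5 / 19.6 = 29.66 m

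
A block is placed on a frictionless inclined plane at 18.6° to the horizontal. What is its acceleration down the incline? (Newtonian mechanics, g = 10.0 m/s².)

a = g sin(θ) = 10.0 × sin(18.6°) = 10.0 × 0.319 = 3.19 m/s²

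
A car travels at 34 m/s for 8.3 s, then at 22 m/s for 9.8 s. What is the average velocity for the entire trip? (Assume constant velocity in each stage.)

d₁ = v₁t₁ = 34 × 8.3 = 282.2 m
d₂ = v₂t₂ = 22 × 9.8 = 215.6 m
d_total = 497.8 m, t_total = 18.1 s
v_avg = d_total/t_total = 497.8/18.1 = 27.5 m/s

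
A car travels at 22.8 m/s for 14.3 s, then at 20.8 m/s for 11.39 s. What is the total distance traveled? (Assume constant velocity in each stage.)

d₁ = v₁t₁ = 22.8 × 14.3 = 326.04 m
d₂ = v₂t₂ = 20.8 × 11.39 = 236.912 m
d_total = 326.04 + 236.912 = 562.95 m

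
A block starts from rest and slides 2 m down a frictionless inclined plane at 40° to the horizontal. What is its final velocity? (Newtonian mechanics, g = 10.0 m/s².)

a = g sin(θ) = 10.0 × sin(40°) = 6.4279 m/s²
v = √(2ad) = √(2 × 6.4279 × 2) = 5.07 m/s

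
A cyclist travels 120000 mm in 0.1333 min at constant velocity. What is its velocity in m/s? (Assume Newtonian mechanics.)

d = 120000 mm × 0.001 = 120.0 m
t = 0.1333 min × 60.0 = 7.998 s
v = d / t = 120.0 / 7.998 = 15.0 m/s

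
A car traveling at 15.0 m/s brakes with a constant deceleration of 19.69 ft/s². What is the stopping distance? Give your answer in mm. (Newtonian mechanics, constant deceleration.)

a = 19.69 ft/s² × 0.3048 = 6.00151 m/s²
d = v₀² / (2a) = 15.0² / (2 × 6.00151) = 225.0 / 12.003 = 18.7453 m
d = 18.7453 m / 0.001 = 18750 mm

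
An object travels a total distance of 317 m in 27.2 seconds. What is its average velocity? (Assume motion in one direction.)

v_avg = Δd / Δt = 317 / 27.2 = 11.65 m/s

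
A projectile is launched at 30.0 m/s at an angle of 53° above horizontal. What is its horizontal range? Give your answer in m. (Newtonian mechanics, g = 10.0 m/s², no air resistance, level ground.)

R = v₀² × sin(2θ) / g = 30.0² × sin(2 × 53°) / 10.0 = 900.0 × 0.961262 / 10.0 = 86.51 m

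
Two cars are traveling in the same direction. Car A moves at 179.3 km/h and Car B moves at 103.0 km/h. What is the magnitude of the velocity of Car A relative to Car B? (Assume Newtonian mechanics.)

v_rel = |v_A - v_B| = |179.3 - 103.0| = 76.3 km/h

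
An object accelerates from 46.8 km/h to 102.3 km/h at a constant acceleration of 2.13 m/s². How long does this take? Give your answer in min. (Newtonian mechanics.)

v₀ = 46.8 km/h × 0.2777777777777778 = 13.0 m/s
v = 102.3 km/h × 0.2777777777777778 = 28.4167 m/s
t = (v - v₀) / a = (28.4167 - 13.0) / 2.13 = 7.23789 s
t = 7.23789 s / 60.0 = 0.1206 min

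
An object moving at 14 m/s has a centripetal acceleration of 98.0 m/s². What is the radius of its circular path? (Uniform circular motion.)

r = v²/a_c = 14²/98.0 = 2.0 m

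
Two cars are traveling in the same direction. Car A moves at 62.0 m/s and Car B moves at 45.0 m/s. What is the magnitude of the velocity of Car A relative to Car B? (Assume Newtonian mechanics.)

v_rel = |v_A - v_B| = |62.0 - 45.0| = 17.0 m/s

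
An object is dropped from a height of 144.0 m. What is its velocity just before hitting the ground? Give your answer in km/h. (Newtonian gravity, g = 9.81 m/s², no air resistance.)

v = √(2gh) = √(2 × 9.81 × 144.0) = 53.1534 m/s
v = 53.1534 m/s / 0.2777777777777778 = 191.4 km/h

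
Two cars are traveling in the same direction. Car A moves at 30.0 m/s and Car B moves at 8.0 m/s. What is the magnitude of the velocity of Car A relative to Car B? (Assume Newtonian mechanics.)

v_rel = |v_A - v_B| = |30.0 - 8.0| = 22.0 m/s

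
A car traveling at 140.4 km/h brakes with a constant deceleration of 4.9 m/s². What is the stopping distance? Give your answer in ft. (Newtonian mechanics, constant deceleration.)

v₀ = 140.4 km/h × 0.2777777777777778 = 39.0 m/s
d = v₀² / (2a) = 39.0² / (2 × 4.9) = 1521.0 / 9.8 = 155.204 m
d = 155.204 m / 0.3048 = 509.2 ft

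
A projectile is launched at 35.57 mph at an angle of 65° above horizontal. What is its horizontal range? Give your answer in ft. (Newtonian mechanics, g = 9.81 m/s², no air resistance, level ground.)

v₀ = 35.57 mph × 0.44704 = 15.9012 m/s
R = v₀² × sin(2θ) / g = 15.9012² × sin(2 × 65°) / 9.81 = 252.848 × 0.766044 / 9.81 = 19.7444 m
R = 19.7444 m / 0.3048 = 64.78 ft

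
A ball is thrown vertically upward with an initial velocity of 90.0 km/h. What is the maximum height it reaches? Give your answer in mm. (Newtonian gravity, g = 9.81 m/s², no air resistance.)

v₀ = 90.0 km/h × 0.2777777777777778 = 25.0 m/s
h_max = v₀² / (2g) = 25.0² / (2 × 9.81) = 625.0 / 19.62 = 31.8552 m
h_max = 31.8552 m / 0.001 = 31860 mm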